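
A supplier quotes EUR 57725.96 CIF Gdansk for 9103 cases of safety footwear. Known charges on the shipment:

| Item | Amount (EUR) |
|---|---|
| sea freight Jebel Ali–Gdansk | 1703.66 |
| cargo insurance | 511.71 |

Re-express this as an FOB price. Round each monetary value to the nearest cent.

FOB price: EUR 55510.59

From CIF to FOB, the seller no longer bears: freight, insurance.
FOB price = 57725.96 − 1703.66 − 511.71 = 55510.59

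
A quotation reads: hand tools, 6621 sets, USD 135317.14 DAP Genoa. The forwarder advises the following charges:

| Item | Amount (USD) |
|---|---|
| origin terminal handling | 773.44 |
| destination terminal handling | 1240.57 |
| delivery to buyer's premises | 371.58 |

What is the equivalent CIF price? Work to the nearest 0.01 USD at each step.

Not relevant to the conversion: origin terminal — on the seller under both DAP and CIF; already in the DAP price and stays in the CIF price.
From DAP to CIF, the seller no longer bears: destination terminal, delivery.
CIF price = 135317.14 − 1240.57 − 371.58 = 133704.99

CIF price: USD 133704.99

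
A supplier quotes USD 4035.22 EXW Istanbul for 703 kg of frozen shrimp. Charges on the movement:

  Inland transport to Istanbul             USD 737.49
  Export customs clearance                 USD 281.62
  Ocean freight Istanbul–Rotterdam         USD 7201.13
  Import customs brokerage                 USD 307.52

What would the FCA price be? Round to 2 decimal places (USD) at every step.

Not relevant to the conversion: freight, brokerage — on the buyer under both terms; not part of either seller's price.
From EXW to FCA, the seller additionally bears: inland to port, export clearance.
FCA price = 4035.22 + 737.49 + 281.62 = 5054.33

FCA price: USD 5054.33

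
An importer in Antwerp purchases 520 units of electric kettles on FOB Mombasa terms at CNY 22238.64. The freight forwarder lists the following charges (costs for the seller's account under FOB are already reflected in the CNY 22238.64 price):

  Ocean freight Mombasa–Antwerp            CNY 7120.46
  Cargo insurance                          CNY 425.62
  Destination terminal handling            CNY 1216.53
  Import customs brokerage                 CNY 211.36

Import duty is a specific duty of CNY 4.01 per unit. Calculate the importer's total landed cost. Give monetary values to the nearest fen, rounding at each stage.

FOB: the seller bears costs until goods are on board at the origin port; the buyer bears freight, insurance and all costs thereafter.
CIF value = FOB price + freight + insurance = 22238.64 + 7120.46 + 425.62 = 29784.72
Import duty = 520 × 4.01 = 2085.20
Buyer bears: freight 7120.46 + insurance 425.62 + destination terminal 1216.53 + brokerage 211.36 + duty 2085.20 = 11059.17
Landed cost = invoice 22238.64 + 11059.17 = 33297.81

Total landed cost: CNY 33297.81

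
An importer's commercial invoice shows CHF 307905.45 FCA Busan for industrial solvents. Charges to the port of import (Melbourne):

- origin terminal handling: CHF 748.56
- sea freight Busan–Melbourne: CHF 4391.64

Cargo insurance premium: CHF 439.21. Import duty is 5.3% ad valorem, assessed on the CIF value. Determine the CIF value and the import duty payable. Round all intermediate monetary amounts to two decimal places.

CIF = FCA price + pre-shipment costs + freight + insurance
CIF = 307905.45 + 748.56 + 4391.64 + 439.21 = 313484.86
Import duty = 313484.86 × 5.3% = 16614.70

CIF value: CHF 313484.86; import duty: CHF 16614.70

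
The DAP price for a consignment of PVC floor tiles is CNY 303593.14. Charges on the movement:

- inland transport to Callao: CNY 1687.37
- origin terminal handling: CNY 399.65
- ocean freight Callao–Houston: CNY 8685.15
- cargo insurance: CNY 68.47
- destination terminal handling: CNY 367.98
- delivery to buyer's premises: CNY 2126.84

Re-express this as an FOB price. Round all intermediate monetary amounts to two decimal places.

FOB price: CNY 292344.70

Not relevant to the conversion: inland to port, origin terminal — on the seller under both DAP and FOB; already in the DAP price and stays in the FOB price.
From DAP to FOB, the seller no longer bears: freight, insurance, destination terminal, delivery.
FOB price = 303593.14 − 8685.15 − 68.47 − 367.98 − 2126.84 = 292344.70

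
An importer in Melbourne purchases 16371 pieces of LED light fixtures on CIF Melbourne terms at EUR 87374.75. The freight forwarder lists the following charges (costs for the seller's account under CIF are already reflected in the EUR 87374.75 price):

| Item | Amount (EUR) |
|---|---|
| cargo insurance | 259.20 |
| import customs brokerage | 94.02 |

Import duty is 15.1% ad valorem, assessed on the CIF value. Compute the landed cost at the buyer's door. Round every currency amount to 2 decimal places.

CIF: the seller pays costs through ocean freight and marine insurance to the destination port.
Already in the invoice (seller's account under CIF): insurance — exclude.
The CIF price already equals the CIF value: 87374.75
Import duty = 87374.75 × 15.1% = 13193.59
Buyer bears: brokerage 94.02 + duty 13193.59 = 13287.61
Landed cost = invoice 87374.75 + 13287.61 = 100662.36

Total landed cost: EUR 100662.36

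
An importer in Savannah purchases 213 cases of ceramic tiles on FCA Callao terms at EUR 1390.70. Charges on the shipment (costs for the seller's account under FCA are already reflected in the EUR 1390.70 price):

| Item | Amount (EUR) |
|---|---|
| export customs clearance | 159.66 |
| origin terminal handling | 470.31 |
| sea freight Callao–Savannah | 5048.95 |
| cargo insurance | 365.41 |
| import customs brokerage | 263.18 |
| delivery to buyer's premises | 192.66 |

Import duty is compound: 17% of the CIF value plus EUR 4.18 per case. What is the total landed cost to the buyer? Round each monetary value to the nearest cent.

Total landed cost: EUR 9858.36

FCA: the seller delivers export-cleared goods to the carrier; the buyer bears costs from that point.
Already in the invoice (seller's account under FCA): export clearance — exclude.
CIF value = FCA price + origin terminal + freight + insurance = 1390.70 + 470.31 + 5048.95 + 365.41 = 7275.37
Ad valorem component: 7275.37 × 17% = 1236.81
Specific component: 213 × 4.18 = 890.34
Import duty = 1236.81 + 890.34 = 2127.15
Buyer bears: origin terminal 470.31 + freight 5048.95 + insurance 365.41 + brokerage 263.18 + delivery 192.66 + duty 2127.15 = 8467.66
Landed cost = invoice 1390.70 + 8467.66 = 9858.36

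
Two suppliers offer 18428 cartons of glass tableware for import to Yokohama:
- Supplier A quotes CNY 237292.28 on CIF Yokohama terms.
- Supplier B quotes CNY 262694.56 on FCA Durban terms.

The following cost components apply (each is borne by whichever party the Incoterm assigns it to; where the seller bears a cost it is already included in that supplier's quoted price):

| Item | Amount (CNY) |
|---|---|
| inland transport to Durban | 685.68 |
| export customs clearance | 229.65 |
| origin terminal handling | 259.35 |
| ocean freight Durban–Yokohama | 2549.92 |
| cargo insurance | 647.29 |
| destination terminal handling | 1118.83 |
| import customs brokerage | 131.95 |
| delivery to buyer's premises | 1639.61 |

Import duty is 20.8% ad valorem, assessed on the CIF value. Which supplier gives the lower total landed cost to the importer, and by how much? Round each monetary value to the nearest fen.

Supplier A is cheaper by CNY 34861.48

Supplier A (CIF):
The CIF price already equals the CIF value: 237292.28
Import duty = 237292.28 × 20.8% = 49356.79
Buyer bears (A): 1118.83 + 131.95 + 1639.61 = 2890.39
Landed cost (A) = invoice 237292.28 + 2890.39 + duty 49356.79 = 289539.46
Supplier B (FCA):
CIF value = FCA price + origin terminal + freight + insurance = 262694.56 + 259.35 + 2549.92 + 647.29 = 266151.12
Import duty = 266151.12 × 20.8% = 55359.43
Buyer bears (B): 259.35 + 2549.92 + 647.29 + 1118.83 + 131.95 + 1639.61 = 6346.95
Landed cost (B) = invoice 262694.56 + 6346.95 + duty 55359.43 = 324400.94
Difference = |289539.46 − 324400.94| = 34861.48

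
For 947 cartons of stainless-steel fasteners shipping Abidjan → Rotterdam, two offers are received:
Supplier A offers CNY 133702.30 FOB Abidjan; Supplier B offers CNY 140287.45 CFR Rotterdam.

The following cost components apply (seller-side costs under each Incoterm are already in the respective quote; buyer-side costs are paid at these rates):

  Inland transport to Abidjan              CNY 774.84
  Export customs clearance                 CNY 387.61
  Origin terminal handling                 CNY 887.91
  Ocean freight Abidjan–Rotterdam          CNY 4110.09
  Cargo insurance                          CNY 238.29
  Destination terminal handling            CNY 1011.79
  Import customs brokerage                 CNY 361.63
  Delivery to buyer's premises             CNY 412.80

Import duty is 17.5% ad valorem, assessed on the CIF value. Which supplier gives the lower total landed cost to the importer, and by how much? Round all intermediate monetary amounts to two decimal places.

Supplier A (FOB):
CIF value = FOB price + freight + insurance = 133702.30 + 4110.09 + 238.29 = 138050.68
Import duty = 138050.68 × 17.5% = 24158.87
Buyer bears (A): 4110.09 + 238.29 + 1011.79 + 361.63 + 412.80 = 6134.60
Landed cost (A) = invoice 133702.30 + 6134.60 + duty 24158.87 = 163995.77
Supplier B (CFR):
CIF value = CFR price + insurance = 140287.45 + 238.29 = 140525.74
Import duty = 140525.74 × 17.5% = 24592.00
Buyer bears (B): 238.29 + 1011.79 + 361.63 + 412.80 = 2024.51
Landed cost (B) = invoice 140287.45 + 2024.51 + duty 24592.00 = 166903.96
Difference = |163995.77 − 166903.96| = 2908.19

Supplier A is cheaper by CNY 2908.19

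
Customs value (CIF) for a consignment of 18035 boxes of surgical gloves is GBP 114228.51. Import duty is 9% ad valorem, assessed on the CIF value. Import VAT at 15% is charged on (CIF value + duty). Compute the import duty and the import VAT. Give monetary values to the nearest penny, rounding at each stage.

Import duty = 114228.51 × 9% = 10280.57
VAT base = CIF + duty = 114228.51 + 10280.57 = 124509.08
Import VAT = 124509.08 × 15% = 18676.36

Import duty: GBP 10280.57; import VAT: GBP 18676.36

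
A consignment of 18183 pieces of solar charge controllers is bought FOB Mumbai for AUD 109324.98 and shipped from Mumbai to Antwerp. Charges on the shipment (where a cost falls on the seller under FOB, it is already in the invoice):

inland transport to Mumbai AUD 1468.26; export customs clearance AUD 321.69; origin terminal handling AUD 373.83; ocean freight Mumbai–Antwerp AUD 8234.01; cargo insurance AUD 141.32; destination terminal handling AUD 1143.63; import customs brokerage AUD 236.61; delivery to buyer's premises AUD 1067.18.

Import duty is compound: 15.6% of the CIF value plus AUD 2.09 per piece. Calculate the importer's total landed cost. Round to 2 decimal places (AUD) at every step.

Total landed cost: AUD 176511.45

FOB: the seller bears costs until goods are on board at the origin port; the buyer bears freight, insurance and all costs thereafter.
Already in the invoice (seller's account under FOB): inland to port, export clearance, origin terminal — exclude.
CIF value = FOB price + freight + insurance = 109324.98 + 8234.01 + 141.32 = 117700.31
Ad valorem component: 117700.31 × 15.6% = 18361.25
Specific component: 18183 × 2.09 = 38002.47
Import duty = 18361.25 + 38002.47 = 56363.72
Buyer bears: freight 8234.01 + insurance 141.32 + destination terminal 1143.63 + brokerage 236.61 + delivery 1067.18 + duty 56363.72 = 67186.47
Landed cost = invoice 109324.98 + 67186.47 = 176511.45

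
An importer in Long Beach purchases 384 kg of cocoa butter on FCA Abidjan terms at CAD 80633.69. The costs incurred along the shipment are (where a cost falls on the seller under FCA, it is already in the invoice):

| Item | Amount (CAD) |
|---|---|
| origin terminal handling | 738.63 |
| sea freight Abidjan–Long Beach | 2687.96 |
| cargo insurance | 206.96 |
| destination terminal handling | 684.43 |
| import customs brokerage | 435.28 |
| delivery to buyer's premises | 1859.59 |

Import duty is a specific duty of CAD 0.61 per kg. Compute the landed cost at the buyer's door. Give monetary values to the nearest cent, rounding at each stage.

FCA: the seller delivers export-cleared goods to the carrier; the buyer bears costs from that point.
CIF value = FCA price + origin terminal + freight + insurance = 80633.69 + 738.63 + 2687.96 + 206.96 = 84267.24
Import duty = 384 × 0.61 = 234.24
Buyer bears: origin terminal 738.63 + freight 2687.96 + insurance 206.96 + destination terminal 684.43 + brokerage 435.28 + delivery 1859.59 + duty 234.24 = 6847.09
Landed cost = invoice 80633.69 + 6847.09 = 87480.78

Total landed cost: CAD 87480.78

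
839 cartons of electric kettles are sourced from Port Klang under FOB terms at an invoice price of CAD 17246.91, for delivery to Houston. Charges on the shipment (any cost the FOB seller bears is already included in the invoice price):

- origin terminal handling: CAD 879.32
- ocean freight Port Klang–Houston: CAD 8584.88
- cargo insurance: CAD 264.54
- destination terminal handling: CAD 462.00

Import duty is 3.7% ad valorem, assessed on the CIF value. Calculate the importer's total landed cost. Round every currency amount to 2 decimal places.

FOB: the seller bears costs until goods are on board at the origin port; the buyer bears freight, insurance and all costs thereafter.
Already in the invoice (seller's account under FOB): origin terminal — exclude.
CIF value = FOB price + freight + insurance = 17246.91 + 8584.88 + 264.54 = 26096.33
Import duty = 26096.33 × 3.7% = 965.56
Buyer bears: freight 8584.88 + insurance 264.54 + destination terminal 462.00 + duty 965.56 = 10276.98
Landed cost = invoice 17246.91 + 10276.98 = 27523.89

Total landed cost: CAD 27523.89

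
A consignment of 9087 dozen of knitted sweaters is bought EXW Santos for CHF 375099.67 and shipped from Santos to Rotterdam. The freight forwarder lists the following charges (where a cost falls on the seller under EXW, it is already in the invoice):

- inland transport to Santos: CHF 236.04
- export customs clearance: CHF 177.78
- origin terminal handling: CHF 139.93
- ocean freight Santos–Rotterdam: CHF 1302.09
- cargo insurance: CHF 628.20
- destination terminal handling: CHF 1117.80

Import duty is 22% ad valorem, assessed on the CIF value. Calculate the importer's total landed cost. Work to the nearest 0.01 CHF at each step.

EXW: the seller makes goods available at their premises; the buyer bears all onward costs.
CIF value = EXW price + inland to port + export clearance + origin terminal + freight + insurance = 375099.67 + 236.04 + 177.78 + 139.93 + 1302.09 + 628.20 = 377583.71
Import duty = 377583.71 × 22% = 83068.42
Buyer bears: inland to port 236.04 + export clearance 177.78 + origin terminal 139.93 + freight 1302.09 + insurance 628.20 + destination terminal 1117.80 + duty 83068.42 = 86670.26
Landed cost = invoice 375099.67 + 86670.26 = 461769.93

Total landed cost: CHF 461769.93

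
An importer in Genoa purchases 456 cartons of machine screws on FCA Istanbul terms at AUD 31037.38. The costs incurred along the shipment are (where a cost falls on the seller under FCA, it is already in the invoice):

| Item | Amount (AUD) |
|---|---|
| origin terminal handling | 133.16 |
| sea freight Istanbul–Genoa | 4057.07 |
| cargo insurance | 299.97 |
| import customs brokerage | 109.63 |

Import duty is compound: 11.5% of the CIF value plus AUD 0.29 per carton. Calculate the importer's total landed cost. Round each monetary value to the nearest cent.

FCA: the seller delivers export-cleared goods to the carrier; the buyer bears costs from that point.
CIF value = FCA price + origin terminal + freight + insurance = 31037.38 + 133.16 + 4057.07 + 299.97 = 35527.58
Ad valorem component: 35527.58 × 11.5% = 4085.67
Specific component: 456 × 0.29 = 132.24
Import duty = 4085.67 + 132.24 = 4217.91
Buyer bears: origin terminal 133.16 + freight 4057.07 + insurance 299.97 + brokerage 109.63 + duty 4217.91 = 8817.74
Landed cost = invoice 31037.38 + 8817.74 = 39855.12

Total landed cost: AUD 39855.12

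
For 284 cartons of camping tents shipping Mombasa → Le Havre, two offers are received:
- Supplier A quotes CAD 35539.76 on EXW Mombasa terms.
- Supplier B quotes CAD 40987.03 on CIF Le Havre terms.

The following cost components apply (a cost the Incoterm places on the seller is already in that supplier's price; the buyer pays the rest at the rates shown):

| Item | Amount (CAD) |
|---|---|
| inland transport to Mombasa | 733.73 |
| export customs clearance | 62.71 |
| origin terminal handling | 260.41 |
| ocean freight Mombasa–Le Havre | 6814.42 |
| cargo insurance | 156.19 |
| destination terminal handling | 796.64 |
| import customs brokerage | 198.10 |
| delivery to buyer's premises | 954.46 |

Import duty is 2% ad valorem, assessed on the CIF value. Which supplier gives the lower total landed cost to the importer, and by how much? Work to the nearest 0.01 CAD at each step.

Supplier B is cheaper by CAD 2631.79

Supplier A (EXW):
CIF value = EXW price + inland to port + export clearance + origin terminal + freight + insurance = 35539.76 + 733.73 + 62.71 + 260.41 + 6814.42 + 156.19 = 43567.22
Import duty = 43567.22 × 2% = 871.34
Buyer bears (A): 733.73 + 62.71 + 260.41 + 6814.42 + 156.19 + 796.64 + 198.10 + 954.46 = 9976.66
Landed cost (A) = invoice 35539.76 + 9976.66 + duty 871.34 = 46387.76
Supplier B (CIF):
The CIF price already equals the CIF value: 40987.03
Import duty = 40987.03 × 2% = 819.74
Buyer bears (B): 796.64 + 198.10 + 954.46 = 1949.20
Landed cost (B) = invoice 40987.03 + 1949.20 + duty 819.74 = 43755.97
Difference = |46387.76 − 43755.97| = 2631.79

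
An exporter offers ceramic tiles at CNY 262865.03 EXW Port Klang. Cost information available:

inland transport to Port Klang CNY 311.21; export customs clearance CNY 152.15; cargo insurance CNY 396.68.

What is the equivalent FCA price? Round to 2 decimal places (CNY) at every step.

Not relevant to the conversion: insurance — on the buyer under both terms; not part of either seller's price.
From EXW to FCA, the seller additionally bears: inland to port, export clearance.
FCA price = 262865.03 + 311.21 + 152.15 = 263328.39

FCA price: CNY 263328.39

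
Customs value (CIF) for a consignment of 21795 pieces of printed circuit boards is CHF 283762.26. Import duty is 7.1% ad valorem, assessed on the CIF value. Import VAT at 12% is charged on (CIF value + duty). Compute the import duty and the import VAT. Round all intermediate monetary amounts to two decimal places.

Import duty: CHF 20147.12; import VAT: CHF 36469.13

Import duty = 283762.26 × 7.1% = 20147.12
VAT base = CIF + duty = 283762.26 + 20147.12 = 303909.38
Import VAT = 303909.38 × 12% = 36469.13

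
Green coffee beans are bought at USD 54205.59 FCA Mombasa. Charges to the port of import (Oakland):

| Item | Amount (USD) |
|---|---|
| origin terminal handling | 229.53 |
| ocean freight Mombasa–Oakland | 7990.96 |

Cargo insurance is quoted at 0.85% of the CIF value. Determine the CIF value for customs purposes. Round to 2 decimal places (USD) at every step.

Let C be the CIF value. C = FCA price + pre-shipment costs + freight + 0.85% × C
C − 0.85% × C = 54205.59 + 229.53 + 7990.96
0.9915 × C = 62426.08
C = 62426.08 / 0.9915 = 62961.25
Insurance premium = 0.85% × 62961.25 = 535.17

CIF value: USD 62961.25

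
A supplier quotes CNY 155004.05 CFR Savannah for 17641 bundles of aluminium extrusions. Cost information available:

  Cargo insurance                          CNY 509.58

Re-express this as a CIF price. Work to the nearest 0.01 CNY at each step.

From CFR to CIF, the seller additionally bears: insurance.
CIF price = 155004.05 + 509.58 = 155513.63

CIF price: CNY 155513.63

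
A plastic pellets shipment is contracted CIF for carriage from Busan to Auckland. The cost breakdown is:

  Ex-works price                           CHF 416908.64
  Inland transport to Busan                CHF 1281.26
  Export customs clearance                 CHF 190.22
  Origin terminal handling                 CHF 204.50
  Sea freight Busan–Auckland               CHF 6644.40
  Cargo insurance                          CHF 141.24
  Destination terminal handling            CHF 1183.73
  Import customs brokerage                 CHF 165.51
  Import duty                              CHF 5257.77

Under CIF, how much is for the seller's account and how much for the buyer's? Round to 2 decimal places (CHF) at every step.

CIF: the seller pays costs through ocean freight and marine insurance to the destination port.
Seller's account: goods 416908.64 + inland to port 1281.26 + export clearance 190.22 + origin terminal 204.50 + freight 6644.40 + insurance 141.24 = 425370.26
Buyer's account: destination terminal 1183.73 + brokerage 165.51 + duty 5257.77 = 6607.01

Seller: CHF 425370.26; buyer: CHF 6607.01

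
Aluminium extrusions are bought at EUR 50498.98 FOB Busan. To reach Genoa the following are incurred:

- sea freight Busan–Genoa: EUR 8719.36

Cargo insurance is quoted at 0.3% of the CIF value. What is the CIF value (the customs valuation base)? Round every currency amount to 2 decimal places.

CIF value: EUR 59396.53

Let C be the CIF value. C = FOB price + freight + 0.3% × C
C − 0.3% × C = 50498.98 + 8719.36
0.997 × C = 59218.34
C = 59218.34 / 0.997 = 59396.53
Insurance premium = 0.3% × 59396.53 = 178.19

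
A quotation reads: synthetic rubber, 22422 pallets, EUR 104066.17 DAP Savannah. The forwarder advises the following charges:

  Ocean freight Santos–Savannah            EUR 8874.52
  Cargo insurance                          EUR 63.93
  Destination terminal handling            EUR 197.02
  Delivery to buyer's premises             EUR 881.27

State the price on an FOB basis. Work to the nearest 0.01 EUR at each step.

From DAP to FOB, the seller no longer bears: freight, insurance, destination terminal, delivery.
FOB price = 104066.17 − 8874.52 − 63.93 − 197.02 − 881.27 = 94049.43

FOB price: EUR 94049.43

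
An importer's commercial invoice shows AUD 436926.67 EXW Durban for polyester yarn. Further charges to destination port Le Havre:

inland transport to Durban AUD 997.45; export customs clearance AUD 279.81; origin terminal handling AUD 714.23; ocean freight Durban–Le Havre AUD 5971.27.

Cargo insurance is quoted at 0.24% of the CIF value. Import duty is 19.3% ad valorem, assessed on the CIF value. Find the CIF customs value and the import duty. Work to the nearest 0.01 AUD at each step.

Let C be the CIF value. C = EXW price + pre-shipment costs + freight + 0.24% × C
C − 0.24% × C = 436926.67 + 997.45 + 279.81 + 714.23 + 5971.27
0.9976 × C = 444889.43
C = 444889.43 / 0.9976 = 445959.73
Insurance premium = 0.24% × 445959.73 = 1070.30
Import duty = 445959.73 × 19.3% = 86070.23

CIF value: AUD 445959.73; import duty: AUD 86070.23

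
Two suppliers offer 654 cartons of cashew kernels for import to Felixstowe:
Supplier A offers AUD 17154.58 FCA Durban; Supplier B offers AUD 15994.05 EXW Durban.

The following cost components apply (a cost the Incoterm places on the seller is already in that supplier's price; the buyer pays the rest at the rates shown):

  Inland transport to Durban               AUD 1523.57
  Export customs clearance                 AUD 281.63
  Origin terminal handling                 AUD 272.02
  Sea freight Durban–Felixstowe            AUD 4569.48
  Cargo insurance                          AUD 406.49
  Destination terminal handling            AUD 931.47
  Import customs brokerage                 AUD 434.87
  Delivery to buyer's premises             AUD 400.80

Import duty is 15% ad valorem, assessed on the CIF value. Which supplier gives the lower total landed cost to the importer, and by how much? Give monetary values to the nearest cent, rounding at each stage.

Supplier A (FCA):
CIF value = FCA price + origin terminal + freight + insurance = 17154.58 + 272.02 + 4569.48 + 406.49 = 22402.57
Import duty = 22402.57 × 15% = 3360.39
Buyer bears (A): 272.02 + 4569.48 + 406.49 + 931.47 + 434.87 + 400.80 = 7015.13
Landed cost (A) = invoice 17154.58 + 7015.13 + duty 3360.39 = 27530.10
Supplier B (EXW):
CIF value = EXW price + inland to port + export clearance + origin terminal + freight + insurance = 15994.05 + 1523.57 + 281.63 + 272.02 + 4569.48 + 406.49 = 23047.24
Import duty = 23047.24 × 15% = 3457.09
Buyer bears (B): 1523.57 + 281.63 + 272.02 + 4569.48 + 406.49 + 931.47 + 434.87 + 400.80 = 8820.33
Landed cost (B) = invoice 15994.05 + 8820.33 + duty 3457.09 = 28271.47
Difference = |27530.10 − 28271.47| = 741.37

Supplier A is cheaper by AUD 741.37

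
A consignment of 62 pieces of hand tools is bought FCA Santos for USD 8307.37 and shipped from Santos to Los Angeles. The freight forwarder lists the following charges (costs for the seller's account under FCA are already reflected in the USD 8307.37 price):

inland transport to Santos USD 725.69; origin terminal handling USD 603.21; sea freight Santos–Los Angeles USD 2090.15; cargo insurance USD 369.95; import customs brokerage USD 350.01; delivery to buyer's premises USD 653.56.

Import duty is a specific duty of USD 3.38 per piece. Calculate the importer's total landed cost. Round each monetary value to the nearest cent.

Total landed cost: USD 12583.81

FCA: the seller delivers export-cleared goods to the carrier; the buyer bears costs from that point.
Already in the invoice (seller's account under FCA): inland to port — exclude.
CIF value = FCA price + origin terminal + freight + insurance = 8307.37 + 603.21 + 2090.15 + 369.95 = 11370.68
Import duty = 62 × 3.38 = 209.56
Buyer bears: origin terminal 603.21 + freight 2090.15 + insurance 369.95 + brokerage 350.01 + delivery 653.56 + duty 209.56 = 4276.44
Landed cost = invoice 8307.37 + 4276.44 = 12583.81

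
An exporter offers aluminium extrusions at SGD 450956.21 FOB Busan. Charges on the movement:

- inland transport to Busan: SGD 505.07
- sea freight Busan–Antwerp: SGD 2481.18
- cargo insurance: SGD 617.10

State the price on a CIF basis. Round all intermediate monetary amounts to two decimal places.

Not relevant to the conversion: inland to port — on the seller under both FOB and CIF; already in the FOB price and stays in the CIF price.
From FOB to CIF, the seller additionally bears: freight, insurance.
CIF price = 450956.21 + 2481.18 + 617.10 = 454054.49

CIF price: SGD 454054.49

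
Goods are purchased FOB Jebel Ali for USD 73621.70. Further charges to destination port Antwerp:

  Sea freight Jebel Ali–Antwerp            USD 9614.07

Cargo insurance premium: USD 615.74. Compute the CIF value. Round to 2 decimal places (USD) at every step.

CIF = FOB price + freight + insurance
CIF = 73621.70 + 9614.07 + 615.74 = 83851.51

CIF value: USD 83851.51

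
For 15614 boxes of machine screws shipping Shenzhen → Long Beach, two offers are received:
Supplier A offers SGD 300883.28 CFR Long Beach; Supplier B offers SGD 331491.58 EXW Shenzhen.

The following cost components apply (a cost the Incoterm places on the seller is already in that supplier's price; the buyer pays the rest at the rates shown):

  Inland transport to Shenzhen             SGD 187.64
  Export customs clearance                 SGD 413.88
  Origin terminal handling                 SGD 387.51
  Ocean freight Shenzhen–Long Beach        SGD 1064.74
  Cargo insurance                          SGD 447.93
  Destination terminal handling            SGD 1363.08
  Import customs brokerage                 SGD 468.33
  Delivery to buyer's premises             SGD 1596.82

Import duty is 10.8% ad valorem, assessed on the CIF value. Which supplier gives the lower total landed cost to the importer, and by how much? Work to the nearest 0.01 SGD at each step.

Supplier A (CFR):
CIF value = CFR price + insurance = 300883.28 + 447.93 = 301331.21
Import duty = 301331.21 × 10.8% = 32543.77
Buyer bears (A): 447.93 + 1363.08 + 468.33 + 1596.82 = 3876.16
Landed cost (A) = invoice 300883.28 + 3876.16 + duty 32543.77 = 337303.21
Supplier B (EXW):
CIF value = EXW price + inland to port + export clearance + origin terminal + freight + insurance = 331491.58 + 187.64 + 413.88 + 387.51 + 1064.74 + 447.93 = 333993.28
Import duty = 333993.28 × 10.8% = 36071.27
Buyer bears (B): 187.64 + 413.88 + 387.51 + 1064.74 + 447.93 + 1363.08 + 468.33 + 1596.82 = 5929.93
Landed cost (B) = invoice 331491.58 + 5929.93 + duty 36071.27 = 373492.78
Difference = |337303.21 − 373492.78| = 36189.57

Supplier A is cheaper by SGD 36189.57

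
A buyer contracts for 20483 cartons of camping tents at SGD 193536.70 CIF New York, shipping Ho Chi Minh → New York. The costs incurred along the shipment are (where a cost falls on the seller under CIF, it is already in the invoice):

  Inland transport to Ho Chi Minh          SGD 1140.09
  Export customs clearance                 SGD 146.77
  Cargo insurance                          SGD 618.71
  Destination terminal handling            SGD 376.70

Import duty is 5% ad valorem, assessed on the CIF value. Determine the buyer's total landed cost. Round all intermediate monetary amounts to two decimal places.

Total landed cost: SGD 203590.24

CIF: the seller pays costs through ocean freight and marine insurance to the destination port.
Already in the invoice (seller's account under CIF): inland to port, export clearance, insurance — exclude.
The CIF price already equals the CIF value: 193536.70
Import duty = 193536.70 × 5% = 9676.84
Buyer bears: destination terminal 376.70 + duty 9676.84 = 10053.54
Landed cost = invoice 193536.70 + 10053.54 = 203590.24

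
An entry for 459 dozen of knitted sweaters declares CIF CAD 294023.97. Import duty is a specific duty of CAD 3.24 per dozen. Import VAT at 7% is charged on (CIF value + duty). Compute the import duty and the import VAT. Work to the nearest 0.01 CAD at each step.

Import duty: CAD 1487.16; import VAT: CAD 20685.78

Import duty = 459 × 3.24 = 1487.16
VAT base = CIF + duty = 294023.97 + 1487.16 = 295511.13
Import VAT = 295511.13 × 7% = 20685.78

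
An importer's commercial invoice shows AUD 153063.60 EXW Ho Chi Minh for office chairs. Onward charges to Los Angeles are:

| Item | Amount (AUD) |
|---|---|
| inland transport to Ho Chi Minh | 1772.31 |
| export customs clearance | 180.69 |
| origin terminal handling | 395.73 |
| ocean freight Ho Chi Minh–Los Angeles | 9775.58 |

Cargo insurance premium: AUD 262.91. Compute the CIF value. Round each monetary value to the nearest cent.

CIF value: AUD 165450.82

CIF = EXW price + pre-shipment costs + freight + insurance
CIF = 153063.60 + 1772.31 + 180.69 + 395.73 + 9775.58 + 262.91 = 165450.82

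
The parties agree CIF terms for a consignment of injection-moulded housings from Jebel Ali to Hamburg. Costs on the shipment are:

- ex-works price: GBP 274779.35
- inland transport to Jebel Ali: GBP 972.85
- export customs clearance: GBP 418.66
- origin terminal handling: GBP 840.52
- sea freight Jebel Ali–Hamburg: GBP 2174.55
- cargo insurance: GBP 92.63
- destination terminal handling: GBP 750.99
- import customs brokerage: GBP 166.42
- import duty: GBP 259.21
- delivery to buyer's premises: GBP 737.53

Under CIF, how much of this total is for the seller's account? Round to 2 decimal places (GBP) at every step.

Seller's account: GBP 279278.56

CIF: the seller pays costs through ocean freight and marine insurance to the destination port.
Seller's account: goods 274779.35 + inland to port 972.85 + export clearance 418.66 + origin terminal 840.52 + freight 2174.55 + insurance 92.63 = 279278.56
Buyer's account: destination terminal 750.99 + brokerage 166.42 + duty 259.21 + delivery 737.53 = 1914.15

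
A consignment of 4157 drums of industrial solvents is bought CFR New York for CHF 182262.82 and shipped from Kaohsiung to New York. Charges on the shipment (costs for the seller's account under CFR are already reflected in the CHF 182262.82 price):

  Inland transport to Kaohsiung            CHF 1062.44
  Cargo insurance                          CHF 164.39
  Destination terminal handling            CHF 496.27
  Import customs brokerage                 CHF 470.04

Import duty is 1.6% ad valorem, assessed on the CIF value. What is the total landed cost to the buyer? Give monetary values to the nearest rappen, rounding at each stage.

CFR: the seller pays costs through ocean freight to the destination port, but not insurance.
Already in the invoice (seller's account under CFR): inland to port — exclude.
CIF value = CFR price + insurance = 182262.82 + 164.39 = 182427.21
Import duty = 182427.21 × 1.6% = 2918.84
Buyer bears: insurance 164.39 + destination terminal 496.27 + brokerage 470.04 + duty 2918.84 = 4049.54
Landed cost = invoice 182262.82 + 4049.54 = 186312.36

Total landed cost: CHF 186312.36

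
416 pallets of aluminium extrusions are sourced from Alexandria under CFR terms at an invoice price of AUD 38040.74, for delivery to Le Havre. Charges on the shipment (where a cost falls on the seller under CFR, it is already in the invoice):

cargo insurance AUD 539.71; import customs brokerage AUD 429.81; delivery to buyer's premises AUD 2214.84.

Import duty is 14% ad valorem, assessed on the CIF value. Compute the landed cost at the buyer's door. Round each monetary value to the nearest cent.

CFR: the seller pays costs through ocean freight to the destination port, but not insurance.
CIF value = CFR price + insurance = 38040.74 + 539.71 = 38580.45
Import duty = 38580.45 × 14% = 5401.26
Buyer bears: insurance 539.71 + brokerage 429.81 + delivery 2214.84 + duty 5401.26 = 8585.62
Landed cost = invoice 38040.74 + 8585.62 = 46626.36

Total landed cost: AUD 46626.36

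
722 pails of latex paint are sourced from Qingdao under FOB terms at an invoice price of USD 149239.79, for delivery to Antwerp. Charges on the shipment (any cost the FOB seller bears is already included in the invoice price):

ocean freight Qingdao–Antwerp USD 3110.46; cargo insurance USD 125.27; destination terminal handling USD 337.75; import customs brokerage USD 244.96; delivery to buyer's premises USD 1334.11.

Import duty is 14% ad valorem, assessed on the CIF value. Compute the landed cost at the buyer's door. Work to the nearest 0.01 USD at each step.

FOB: the seller bears costs until goods are on board at the origin port; the buyer bears freight, insurance and all costs thereafter.
CIF value = FOB price + freight + insurance = 149239.79 + 3110.46 + 125.27 = 152475.52
Import duty = 152475.52 × 14% = 21346.57
Buyer bears: freight 3110.46 + insurance 125.27 + destination terminal 337.75 + brokerage 244.96 + delivery 1334.11 + duty 21346.57 = 26499.12
Landed cost = invoice 149239.79 + 26499.12 = 175738.91

Total landed cost: USD 175738.91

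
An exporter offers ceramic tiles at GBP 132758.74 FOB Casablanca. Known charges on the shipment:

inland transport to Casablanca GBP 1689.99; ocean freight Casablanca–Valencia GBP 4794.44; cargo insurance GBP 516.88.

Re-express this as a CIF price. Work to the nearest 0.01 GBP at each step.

Not relevant to the conversion: inland to port — on the seller under both FOB and CIF; already in the FOB price and stays in the CIF price.
From FOB to CIF, the seller additionally bears: freight, insurance.
CIF price = 132758.74 + 4794.44 + 516.88 = 138070.06

CIF price: GBP 138070.06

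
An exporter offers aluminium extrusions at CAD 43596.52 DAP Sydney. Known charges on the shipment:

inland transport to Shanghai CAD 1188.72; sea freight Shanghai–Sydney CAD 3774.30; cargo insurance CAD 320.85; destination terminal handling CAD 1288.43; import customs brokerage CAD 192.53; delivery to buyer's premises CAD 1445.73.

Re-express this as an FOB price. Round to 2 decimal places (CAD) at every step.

Not relevant to the conversion: inland to port — on the seller under both DAP and FOB; already in the DAP price and stays in the FOB price. brokerage — on the buyer under both terms; not part of either seller's price.
From DAP to FOB, the seller no longer bears: freight, insurance, destination terminal, delivery.
FOB price = 43596.52 − 3774.30 − 320.85 − 1288.43 − 1445.73 = 36767.21

FOB price: CAD 36767.21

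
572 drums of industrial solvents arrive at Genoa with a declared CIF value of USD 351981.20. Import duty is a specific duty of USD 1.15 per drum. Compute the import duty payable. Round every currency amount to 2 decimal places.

Import duty = 572 × 1.15 = 657.80

Import duty: USD 657.80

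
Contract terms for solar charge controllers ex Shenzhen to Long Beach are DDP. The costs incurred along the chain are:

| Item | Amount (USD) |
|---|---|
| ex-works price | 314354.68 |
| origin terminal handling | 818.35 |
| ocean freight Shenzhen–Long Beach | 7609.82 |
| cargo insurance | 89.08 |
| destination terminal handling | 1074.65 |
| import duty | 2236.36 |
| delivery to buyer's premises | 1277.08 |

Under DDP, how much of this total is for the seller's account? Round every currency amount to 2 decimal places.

DDP: the seller bears all costs including import duty.
Seller's account: goods 314354.68 + origin terminal 818.35 + freight 7609.82 + insurance 89.08 + destination terminal 1074.65 + duty 2236.36 + delivery 1277.08 = 327460.02
Buyer's account: 0.00

Seller's account: USD 327460.02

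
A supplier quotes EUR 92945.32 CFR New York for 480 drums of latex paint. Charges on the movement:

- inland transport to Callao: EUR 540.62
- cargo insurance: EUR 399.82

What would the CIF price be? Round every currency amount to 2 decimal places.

CIF price: EUR 93345.14

Not relevant to the conversion: inland to port — on the seller under both CFR and CIF; already in the CFR price and stays in the CIF price.
From CFR to CIF, the seller additionally bears: insurance.
CIF price = 92945.32 + 399.82 = 93345.14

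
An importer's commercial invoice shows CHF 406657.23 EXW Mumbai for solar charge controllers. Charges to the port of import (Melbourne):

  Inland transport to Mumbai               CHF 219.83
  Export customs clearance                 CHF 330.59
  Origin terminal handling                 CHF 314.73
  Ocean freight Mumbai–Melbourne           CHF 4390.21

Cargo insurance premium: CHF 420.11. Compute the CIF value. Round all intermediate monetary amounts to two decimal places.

CIF value: CHF 412332.70

CIF = EXW price + pre-shipment costs + freight + insurance
CIF = 406657.23 + 219.83 + 330.59 + 314.73 + 4390.21 + 420.11 = 412332.70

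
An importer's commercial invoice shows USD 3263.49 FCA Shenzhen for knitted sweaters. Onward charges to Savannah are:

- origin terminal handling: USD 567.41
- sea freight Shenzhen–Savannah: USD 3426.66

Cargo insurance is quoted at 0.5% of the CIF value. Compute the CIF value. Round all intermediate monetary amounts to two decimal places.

Let C be the CIF value. C = FCA price + pre-shipment costs + freight + 0.5% × C
C − 0.5% × C = 3263.49 + 567.41 + 3426.66
0.995 × C = 7257.56
C = 7257.56 / 0.995 = 7294.03
Insurance premium = 0.5% × 7294.03 = 36.47

CIF value: USD 7294.03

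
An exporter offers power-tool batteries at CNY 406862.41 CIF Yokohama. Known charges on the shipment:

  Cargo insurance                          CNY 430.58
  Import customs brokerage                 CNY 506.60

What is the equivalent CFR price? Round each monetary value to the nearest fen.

Not relevant to the conversion: brokerage — on the buyer under both terms; not part of either seller's price.
From CIF to CFR, the seller no longer bears: insurance.
CFR price = 406862.41 − 430.58 = 406431.83

CFR price: CNY 406431.83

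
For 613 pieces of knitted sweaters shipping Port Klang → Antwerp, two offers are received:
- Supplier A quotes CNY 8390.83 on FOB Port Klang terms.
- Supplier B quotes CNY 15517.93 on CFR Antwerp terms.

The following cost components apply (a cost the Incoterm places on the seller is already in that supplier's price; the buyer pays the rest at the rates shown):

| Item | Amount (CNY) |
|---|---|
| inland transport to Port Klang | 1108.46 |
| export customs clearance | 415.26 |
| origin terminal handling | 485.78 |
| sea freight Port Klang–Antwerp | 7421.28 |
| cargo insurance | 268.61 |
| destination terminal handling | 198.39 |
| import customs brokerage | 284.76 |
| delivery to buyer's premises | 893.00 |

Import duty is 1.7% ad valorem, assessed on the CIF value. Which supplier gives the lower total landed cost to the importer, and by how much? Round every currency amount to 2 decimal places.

Supplier B is cheaper by CNY 299.18

Supplier A (FOB):
CIF value = FOB price + freight + insurance = 8390.83 + 7421.28 + 268.61 = 16080.72
Import duty = 16080.72 × 1.7% = 273.37
Buyer bears (A): 7421.28 + 268.61 + 198.39 + 284.76 + 893.00 = 9066.04
Landed cost (A) = invoice 8390.83 + 9066.04 + duty 273.37 = 17730.24
Supplier B (CFR):
CIF value = CFR price + insurance = 15517.93 + 268.61 = 15786.54
Import duty = 15786.54 × 1.7% = 268.37
Buyer bears (B): 268.61 + 198.39 + 284.76 + 893.00 = 1644.76
Landed cost (B) = invoice 15517.93 + 1644.76 + duty 268.37 = 17431.06
Difference = |17730.24 − 17431.06| = 299.18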